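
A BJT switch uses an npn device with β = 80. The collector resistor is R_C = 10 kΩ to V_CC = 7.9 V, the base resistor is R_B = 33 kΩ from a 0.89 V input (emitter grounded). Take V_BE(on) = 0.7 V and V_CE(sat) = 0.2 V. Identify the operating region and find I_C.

active; I_C ≈ 0.46 mA

Assume active. Base-emitter loop: I_B = (V_BB − V_BE)/R_B = (0.89 − 0.7)/33 = 0.00576 mA.
I_C = β·I_B = 80×0.00576 = 0.461 mA.
V_CE = V_CC − I_C·R_C = 7.9 − 0.461×10 = 3.29 V > V_CE(sat), so the active-region assumption holds.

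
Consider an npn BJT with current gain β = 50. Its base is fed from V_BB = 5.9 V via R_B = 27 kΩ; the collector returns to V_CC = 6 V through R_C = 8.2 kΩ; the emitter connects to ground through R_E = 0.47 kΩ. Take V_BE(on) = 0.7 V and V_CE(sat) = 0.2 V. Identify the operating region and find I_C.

Assume active: I_B = (5.9 − 0.7)/(27 + 51×0.47) = 0.102 mA, I_C = β·I_B = 5.1 mA.
Then V_CE = 6 − 5.1×8.2 − 5.2×0.47 = -38.3 V < 0.2 V — the active assumption fails.
Re-solve with V_CE = 0.2 V. KCL at the emitter: V_E/R_E = (V_BB−0.7−V_E)/R_B + (V_CC−0.2−V_E)/R_C, giving V_E = 0.394 V.
I_C = (V_CC − 0.2 − V_E)/R_C = (5.8 − 0.394)/8.2 = 0.659 mA.
Check: I_B = (5.2 − 0.394)/27 = 0.178 mA, and β·I_B = 8.9 mA > I_C, confirming saturation.

saturation; I_C ≈ 0.66 mA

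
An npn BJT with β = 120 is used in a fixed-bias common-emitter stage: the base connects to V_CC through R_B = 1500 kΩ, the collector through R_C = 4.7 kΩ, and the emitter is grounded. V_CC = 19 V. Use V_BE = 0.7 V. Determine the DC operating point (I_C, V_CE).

Base loop: V_CC = I_B·R_B + V_BE, so I_B = (19 − 0.7)/1500 kΩ = 0.0122 mA.
In the active region I_C = β·I_B = 120 × 0.0122 = 1.46 mA.
Collector loop: V_CE = V_CC − I_C·R_C = 19 − 1.46×4.7 = 12.1 V.
Since V_CE = 12.1 V > V_CE(sat) ≈ 0.2 V, the transistor is in the active region as assumed.

I_C ≈ 1.5 mA, V_CE ≈ 12 V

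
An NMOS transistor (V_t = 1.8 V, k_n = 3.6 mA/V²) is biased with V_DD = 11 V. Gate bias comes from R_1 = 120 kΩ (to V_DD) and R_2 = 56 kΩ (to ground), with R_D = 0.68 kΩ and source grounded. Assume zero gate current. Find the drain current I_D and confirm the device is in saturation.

I_D ≈ 5.2 mA

V_G = V_DD·R_2/(R_1+R_2) = 11×56/176 = 3.5 V. With the source grounded, V_GS = V_G = 3.5 V.
Assume saturation: I_D = (k_n/2)(V_GS − V_t)² = (3.6/2)×(3.5 − 1.8)² = 1.8×1.7² = 5.2 mA.
V_DS = V_DD − I_D·R_D = 11 − 5.2×0.68 = 7.46 V.
Saturation requires V_DS ≥ V_GS − V_t = 1.7 V; 7.46 ≥ 1.7 ✓.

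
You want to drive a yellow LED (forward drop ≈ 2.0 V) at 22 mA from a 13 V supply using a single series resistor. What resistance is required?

The resistor drops V_S − V_D = 13 − 2.0 = 11 V at 22 mA.
R = 11 V / 22 mA = 0.5 kΩ.

R ≈ 0.5 kΩ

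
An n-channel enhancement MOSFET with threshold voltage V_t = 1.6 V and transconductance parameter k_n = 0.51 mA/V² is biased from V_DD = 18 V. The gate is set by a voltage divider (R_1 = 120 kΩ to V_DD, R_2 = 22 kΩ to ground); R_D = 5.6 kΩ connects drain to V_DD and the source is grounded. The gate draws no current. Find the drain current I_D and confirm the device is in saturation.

V_G = V_DD·R_2/(R_1+R_2) = 18×22/142 = 2.79 V. With the source grounded, V_GS = V_G = 2.79 V.
Assume saturation: I_D = (k_n/2)(V_GS − V_t)² = (0.51/2)×(2.79 − 1.6)² = 0.255×1.19² = 0.36 mA.
V_DS = V_DD − I_D·R_D = 18 − 0.36×5.6 = 16 V.
Saturation requires V_DS ≥ V_GS − V_t = 1.19 V; 16 ≥ 1.19 ✓.

I_D ≈ 0.36 mA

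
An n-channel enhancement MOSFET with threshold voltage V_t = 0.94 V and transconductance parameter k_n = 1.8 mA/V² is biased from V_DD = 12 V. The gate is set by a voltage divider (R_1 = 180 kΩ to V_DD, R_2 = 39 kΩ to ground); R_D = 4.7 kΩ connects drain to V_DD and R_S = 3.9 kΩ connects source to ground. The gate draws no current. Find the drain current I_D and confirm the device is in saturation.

I_D ≈ 0.19 mA

V_G = V_DD·R_2/(R_1+R_2) = 12×39/219 = 2.14 V.
Assume saturation: I_D = (k_n/2)(V_GS − V_t)² with V_GS = V_G − I_D·R_S = 2.14 − 3.9·I_D.
Substituting gives 13.7·I_D² − 9.4·I_D + 1.29 = 0, with roots I_D = 0.189 or 0.498 mA.
The root I_D = 0.498 mA gives V_GS = 0.196 V ≤ V_t, so take I_D = 0.189 mA.
Then V_GS = 1.4 V and V_DS = V_DD − I_D(R_D+R_S) = 12 − 0.189×8.6 = 10.4 V.
Saturation requires V_DS ≥ V_GS − V_t = 0.459 V; 10.4 ≥ 0.459 ✓.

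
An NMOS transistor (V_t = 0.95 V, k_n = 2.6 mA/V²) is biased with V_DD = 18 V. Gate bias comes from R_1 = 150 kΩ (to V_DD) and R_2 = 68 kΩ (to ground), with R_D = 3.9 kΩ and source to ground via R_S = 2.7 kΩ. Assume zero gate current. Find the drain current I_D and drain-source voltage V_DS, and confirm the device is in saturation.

I_D ≈ 1.4 mA, V_DS ≈ 9.1 V

V_G = V_DD·R_2/(R_1+R_2) = 18×68/218 = 5.61 V.
Assume saturation: I_D = (k_n/2)(V_GS − V_t)² with V_GS = V_G − I_D·R_S = 5.61 − 2.7·I_D.
Substituting gives 9.48·I_D² − 33.7·I_D + 28.3 = 0, with roots I_D = 1.35 or 2.21 mA.
The root I_D = 2.21 mA gives V_GS = -0.354 V ≤ V_t, so take I_D = 1.35 mA.
Then V_GS = 1.97 V and V_DS = V_DD − I_D(R_D+R_S) = 18 − 1.35×6.6 = 9.09 V.
Saturation requires V_DS ≥ V_GS − V_t = 1.02 V; 9.09 ≥ 1.02 ✓.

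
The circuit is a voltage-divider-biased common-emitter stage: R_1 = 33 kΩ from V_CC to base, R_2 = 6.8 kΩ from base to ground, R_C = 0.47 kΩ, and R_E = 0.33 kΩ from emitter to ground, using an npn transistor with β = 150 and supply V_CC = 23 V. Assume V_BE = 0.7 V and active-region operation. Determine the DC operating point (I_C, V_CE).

I_C ≈ 8.7 mA, V_CE ≈ 16 V

Thevenize the base divider: V_Th = V_CC·R_2/(R_1+R_2) = 23×6.8/39.8 = 3.93 V, R_Th = R_1‖R_2 = 5.64 kΩ.
Base-emitter loop: V_Th = I_B·R_Th + V_BE + (β+1)I_B·R_E, so I_B = (3.93 − 0.7) / (5.64 + 151×0.33) = 0.0582 mA.
I_C = β·I_B = 150×0.0582 = 8.73 mA, and I_E = (β+1)I_B = 8.79 mA.
V_CE = V_CC − I_C·R_C − I_E·R_E = 23 − 8.73×0.47 − 8.79×0.33 = 16 V.
V_CE = 16 V > 0.2 V confirms active-region operation.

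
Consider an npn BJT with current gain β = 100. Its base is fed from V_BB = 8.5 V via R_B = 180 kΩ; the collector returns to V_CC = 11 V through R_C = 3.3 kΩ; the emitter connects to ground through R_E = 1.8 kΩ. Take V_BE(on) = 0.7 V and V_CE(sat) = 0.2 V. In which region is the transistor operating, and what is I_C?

Assume active: I_B = (8.5 − 0.7)/(180 + 101×1.8) = 0.0216 mA, I_C = β·I_B = 2.16 mA.
Then V_CE = 11 − 2.16×3.3 − 2.18×1.8 = -0.0338 V < 0.2 V — the active assumption fails.
Re-solve with V_CE = 0.2 V. KCL at the emitter: V_E/R_E = (V_BB−0.7−V_E)/R_B + (V_CC−0.2−V_E)/R_C, giving V_E = 3.84 V.
I_C = (V_CC − 0.2 − V_E)/R_C = (10.8 − 3.84)/3.3 = 2.11 mA.
Check: I_B = (7.8 − 3.84)/180 = 0.022 mA, and β·I_B = 2.2 mA > I_C, confirming saturation.

saturation; I_C ≈ 2.1 mA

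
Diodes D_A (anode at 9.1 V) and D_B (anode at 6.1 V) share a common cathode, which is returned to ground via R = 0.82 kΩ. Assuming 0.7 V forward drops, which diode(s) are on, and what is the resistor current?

Only D_A conducts; I_R ≈ 10 mA

Assume both conduct. Then node N would need to be at both 9.1−0.7 = 8.4 V and 6.1−0.7 = 5.4 V, which is impossible.
Assume only D_A conducts: V_N = 9.1 − 0.7 = 8.4 V, so I_R = 8.4/0.82 = 10.2 mA.
Check D_B: its anode-to-cathode voltage is 6.1 − 8.4 = -2.3 V < 0.7 V, so it is off. The assumption is consistent.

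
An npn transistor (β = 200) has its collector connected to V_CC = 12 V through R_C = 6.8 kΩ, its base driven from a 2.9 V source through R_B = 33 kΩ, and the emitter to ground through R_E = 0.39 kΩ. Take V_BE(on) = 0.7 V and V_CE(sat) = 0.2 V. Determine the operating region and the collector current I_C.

saturation; I_C ≈ 1.6 mA

Assume active: I_B = (2.9 − 0.7)/(33 + 201×0.39) = 0.0198 mA, I_C = β·I_B = 3.95 mA.
Then V_CE = 12 − 3.95×6.8 − 3.97×0.39 = -16.4 V < 0.2 V — the active assumption fails.
Re-solve with V_CE = 0.2 V. KCL at the emitter: V_E/R_E = (V_BB−0.7−V_E)/R_B + (V_CC−0.2−V_E)/R_C, giving V_E = 0.657 V.
I_C = (V_CC − 0.2 − V_E)/R_C = (11.8 − 0.657)/6.8 = 1.64 mA.
Check: I_B = (2.2 − 0.657)/33 = 0.0467 mA, and β·I_B = 9.35 mA > I_C, confirming saturation.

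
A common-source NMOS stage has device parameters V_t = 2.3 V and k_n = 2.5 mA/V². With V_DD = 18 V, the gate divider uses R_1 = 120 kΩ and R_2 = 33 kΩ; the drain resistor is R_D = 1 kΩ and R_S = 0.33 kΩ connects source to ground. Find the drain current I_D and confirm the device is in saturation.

V_G = V_DD·R_2/(R_1+R_2) = 18×33/153 = 3.88 V.
Assume saturation: I_D = (k_n/2)(V_GS − V_t)² with V_GS = V_G − I_D·R_S = 3.88 − 0.33·I_D.
Substituting gives 0.136·I_D² − 2.31·I_D + 3.13 = 0, with roots I_D = 1.49 or 15.4 mA.
The root I_D = 15.4 mA gives V_GS = -1.22 V ≤ V_t, so take I_D = 1.49 mA.
Then V_GS = 3.39 V and V_DS = V_DD − I_D(R_D+R_S) = 18 − 1.49×1.33 = 16 V.
Saturation requires V_DS ≥ V_GS − V_t = 1.09 V; 16 ≥ 1.09 ✓.

I_D ≈ 1.5 mA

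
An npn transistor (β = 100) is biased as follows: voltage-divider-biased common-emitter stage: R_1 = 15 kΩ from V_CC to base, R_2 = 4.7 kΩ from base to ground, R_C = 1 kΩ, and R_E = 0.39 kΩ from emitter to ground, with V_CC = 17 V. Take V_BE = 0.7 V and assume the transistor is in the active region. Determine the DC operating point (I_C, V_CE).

Thevenize the base divider: V_Th = V_CC·R_2/(R_1+R_2) = 17×4.7/19.7 = 4.06 V, R_Th = R_1‖R_2 = 3.58 kΩ.
Base-emitter loop: V_Th = I_B·R_Th + V_BE + (β+1)I_B·R_E, so I_B = (4.06 − 0.7) / (3.58 + 101×0.39) = 0.0781 mA.
I_C = β·I_B = 100×0.0781 = 7.81 mA, and I_E = (β+1)I_B = 7.89 mA.
V_CE = V_CC − I_C·R_C − I_E·R_E = 17 − 7.81×1 − 7.89×0.39 = 6.11 V.
V_CE = 6.11 V > 0.2 V confirms active-region operation.

I_C ≈ 7.8 mA, V_CE ≈ 6.1 V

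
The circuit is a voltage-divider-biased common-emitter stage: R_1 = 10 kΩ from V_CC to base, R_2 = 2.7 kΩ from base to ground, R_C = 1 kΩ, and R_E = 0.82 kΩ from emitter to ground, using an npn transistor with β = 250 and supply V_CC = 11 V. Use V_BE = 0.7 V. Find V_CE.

Thevenize the base divider: V_Th = V_CC·R_2/(R_1+R_2) = 11×2.7/12.7 = 2.34 V, R_Th = R_1‖R_2 = 2.13 kΩ.
Base-emitter loop: V_Th = I_B·R_Th + V_BE + (β+1)I_B·R_E, so I_B = (2.34 − 0.7) / (2.13 + 251×0.82) = 0.00788 mA.
I_C = β·I_B = 250×0.00788 = 1.97 mA, and I_E = (β+1)I_B = 1.98 mA.
V_CE = V_CC − I_C·R_C − I_E·R_E = 11 − 1.97×1 − 1.98×0.82 = 7.41 V.
V_CE = 7.41 V > 0.2 V confirms active-region operation.

V_CE ≈ 7.4 V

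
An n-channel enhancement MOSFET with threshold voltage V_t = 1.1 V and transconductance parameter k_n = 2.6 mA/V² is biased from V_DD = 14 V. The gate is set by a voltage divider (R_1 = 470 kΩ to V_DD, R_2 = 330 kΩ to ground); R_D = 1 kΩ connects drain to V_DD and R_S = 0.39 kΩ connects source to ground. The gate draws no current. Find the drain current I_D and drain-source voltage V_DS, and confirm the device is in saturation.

V_G = V_DD·R_2/(R_1+R_2) = 14×330/800 = 5.78 V.
Assume saturation: I_D = (k_n/2)(V_GS − V_t)² with V_GS = V_G − I_D·R_S = 5.78 − 0.39·I_D.
Substituting gives 0.198·I_D² − 5.74·I_D + 28.4 = 0, with roots I_D = 6.33 or 22.7 mA.
The root I_D = 22.7 mA gives V_GS = -3.08 V ≤ V_t, so take I_D = 6.33 mA.
Then V_GS = 3.31 V and V_DS = V_DD − I_D(R_D+R_S) = 14 − 6.33×1.39 = 5.2 V.
Saturation requires V_DS ≥ V_GS − V_t = 2.21 V; 5.2 ≥ 2.21 ✓.

I_D ≈ 6.3 mA, V_DS ≈ 5.2 V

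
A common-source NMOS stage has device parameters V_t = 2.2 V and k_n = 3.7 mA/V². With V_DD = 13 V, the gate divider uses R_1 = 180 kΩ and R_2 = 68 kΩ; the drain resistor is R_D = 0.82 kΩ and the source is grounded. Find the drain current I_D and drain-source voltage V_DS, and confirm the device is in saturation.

I_D ≈ 3.4 mA, V_DS ≈ 10 V

V_G = V_DD·R_2/(R_1+R_2) = 13×68/248 = 3.56 V. With the source grounded, V_GS = V_G = 3.56 V.
Assume saturation: I_D = (k_n/2)(V_GS − V_t)² = (3.7/2)×(3.56 − 2.2)² = 1.85×1.36² = 3.44 mA.
V_DS = V_DD − I_D·R_D = 13 − 3.44×0.82 = 10.2 V.
Saturation requires V_DS ≥ V_GS − V_t = 1.36 V; 10.2 ≥ 1.36 ✓.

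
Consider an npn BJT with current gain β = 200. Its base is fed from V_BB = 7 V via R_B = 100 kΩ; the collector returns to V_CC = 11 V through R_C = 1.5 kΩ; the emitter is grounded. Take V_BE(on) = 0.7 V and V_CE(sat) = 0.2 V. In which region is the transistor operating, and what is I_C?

Assume active: I_B = (7 − 0.7)/100 = 0.063 mA, giving I_C = β·I_B = 12.6 mA.
But then V_CE = 11 − 12.6×1.5 = -7.9 V < V_CE(sat) = 0.2 V — impossible in the active region.
So the transistor is saturated. With V_CE = 0.2 V, I_C = (V_CC − 0.2)/R_C = 10.8/1.5 = 7.2 mA.
Check: β·I_B = 12.6 mA > I_C = 7.2 mA, confirming saturation.

saturation; I_C ≈ 7.2 mA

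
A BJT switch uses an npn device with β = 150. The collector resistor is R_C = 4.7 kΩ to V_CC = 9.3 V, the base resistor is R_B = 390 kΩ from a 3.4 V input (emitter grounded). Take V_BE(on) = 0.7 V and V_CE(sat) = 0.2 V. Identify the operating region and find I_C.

active; I_C ≈ 1 mA

Assume active. Base-emitter loop: I_B = (V_BB − V_BE)/R_B = (3.4 − 0.7)/390 = 0.00692 mA.
I_C = β·I_B = 150×0.00692 = 1.04 mA.
V_CE = V_CC − I_C·R_C = 9.3 − 1.04×4.7 = 4.42 V > V_CE(sat), so the active-region assumption holds.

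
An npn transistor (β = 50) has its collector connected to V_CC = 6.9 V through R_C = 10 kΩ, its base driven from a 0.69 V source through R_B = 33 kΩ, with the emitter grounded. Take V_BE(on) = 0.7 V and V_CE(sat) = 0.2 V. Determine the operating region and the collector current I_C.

V_BB = 0.69 V ≤ V_BE(on) = 0.7 V, so the base-emitter junction is not forward biased.
The transistor is in cutoff: I_B = I_C = 0.

cutoff; I_C ≈ 0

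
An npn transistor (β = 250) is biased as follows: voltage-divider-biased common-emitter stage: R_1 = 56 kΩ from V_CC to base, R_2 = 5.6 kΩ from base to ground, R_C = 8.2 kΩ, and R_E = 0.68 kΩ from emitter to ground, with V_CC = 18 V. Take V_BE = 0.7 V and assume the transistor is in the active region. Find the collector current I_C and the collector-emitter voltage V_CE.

I_C ≈ 1.3 mA, V_CE ≈ 6.2 V

Thevenize the base divider: V_Th = V_CC·R_2/(R_1+R_2) = 18×5.6/61.6 = 1.64 V, R_Th = R_1‖R_2 = 5.09 kΩ.
Base-emitter loop: V_Th = I_B·R_Th + V_BE + (β+1)I_B·R_E, so I_B = (1.64 − 0.7) / (5.09 + 251×0.68) = 0.00533 mA.
I_C = β·I_B = 250×0.00533 = 1.33 mA, and I_E = (β+1)I_B = 1.34 mA.
V_CE = V_CC − I_C·R_C − I_E·R_E = 18 − 1.33×8.2 − 1.34×0.68 = 6.17 V.
V_CE = 6.17 V > 0.2 V confirms active-region operation.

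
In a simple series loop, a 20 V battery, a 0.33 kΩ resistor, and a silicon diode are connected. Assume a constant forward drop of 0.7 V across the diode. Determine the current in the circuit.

I ≈ 58 mA

KVL around the loop: 20 = V_D + I·R = 0.7 + I × 0.33 kΩ.
So I = (20 − 0.7) / 0.33 kΩ = 19.3 / 0.33 = 58.5 mA.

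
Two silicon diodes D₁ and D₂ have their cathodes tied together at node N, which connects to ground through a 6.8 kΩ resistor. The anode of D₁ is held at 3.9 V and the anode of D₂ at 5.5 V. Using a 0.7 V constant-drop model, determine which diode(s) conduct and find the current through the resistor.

Only D₂ conducts; I_R ≈ 0.71 mA

Assume both conduct. Then node N would need to be at both 3.9−0.7 = 3.2 V and 5.5−0.7 = 4.8 V, which is impossible.
Assume only D₂ conducts: V_N = 5.5 − 0.7 = 4.8 V, so I_R = 4.8/6.8 = 0.706 mA.
Check D₁: its anode-to-cathode voltage is 3.9 − 4.8 = -0.9 V < 0.7 V, so it is off. The assumption is consistent.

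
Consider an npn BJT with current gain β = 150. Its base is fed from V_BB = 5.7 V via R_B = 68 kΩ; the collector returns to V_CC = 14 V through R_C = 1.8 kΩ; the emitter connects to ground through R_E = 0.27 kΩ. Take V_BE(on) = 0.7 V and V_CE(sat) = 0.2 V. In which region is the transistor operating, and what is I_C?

saturation; I_C ≈ 6.7 mA

Assume active: I_B = (5.7 − 0.7)/(68 + 151×0.27) = 0.046 mA, I_C = β·I_B = 6.9 mA.
Then V_CE = 14 − 6.9×1.8 − 6.94×0.27 = -0.286 V < 0.2 V — the active assumption fails.
Re-solve with V_CE = 0.2 V. KCL at the emitter: V_E/R_E = (V_BB−0.7−V_E)/R_B + (V_CC−0.2−V_E)/R_C, giving V_E = 1.81 V.
I_C = (V_CC − 0.2 − V_E)/R_C = (13.8 − 1.81)/1.8 = 6.66 mA.
Check: I_B = (5 − 1.81)/68 = 0.0469 mA, and β·I_B = 7.03 mA > I_C, confirming saturation.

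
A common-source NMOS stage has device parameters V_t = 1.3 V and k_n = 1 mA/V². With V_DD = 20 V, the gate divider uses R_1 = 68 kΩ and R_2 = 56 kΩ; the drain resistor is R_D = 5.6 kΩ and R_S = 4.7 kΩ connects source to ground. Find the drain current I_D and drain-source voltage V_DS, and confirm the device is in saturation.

I_D ≈ 1.3 mA, V_DS ≈ 6.6 V

V_G = V_DD·R_2/(R_1+R_2) = 20×56/124 = 9.03 V.
Assume saturation: I_D = (k_n/2)(V_GS − V_t)² with V_GS = V_G − I_D·R_S = 9.03 − 4.7·I_D.
Substituting gives 11·I_D² − 37.3·I_D + 29.9 = 0, with roots I_D = 1.3 or 2.08 mA.
The root I_D = 2.08 mA gives V_GS = -0.739 V ≤ V_t, so take I_D = 1.3 mA.
Then V_GS = 2.91 V and V_DS = V_DD − I_D(R_D+R_S) = 20 − 1.3×10.3 = 6.59 V.
Saturation requires V_DS ≥ V_GS − V_t = 1.61 V; 6.59 ≥ 1.61 ✓.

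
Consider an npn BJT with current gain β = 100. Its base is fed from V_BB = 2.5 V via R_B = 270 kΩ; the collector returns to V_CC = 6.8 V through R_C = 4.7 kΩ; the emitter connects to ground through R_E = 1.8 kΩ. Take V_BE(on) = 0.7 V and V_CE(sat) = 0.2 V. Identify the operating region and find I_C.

Assume active. Base-emitter loop: I_B = (V_BB − V_BE)/(R_B + (β+1)R_E) = (2.5 − 0.7)/(270 + 101×1.8) = 0.00398 mA.
I_C = β·I_B = 100×0.00398 = 0.398 mA.
V_CE = V_CC − I_C·R_C − I_E·R_E = 6.8 − 0.398×4.7 − 0.402×1.8 = 4.2 V > V_CE(sat), so the active-region assumption holds.

active; I_C ≈ 0.4 mA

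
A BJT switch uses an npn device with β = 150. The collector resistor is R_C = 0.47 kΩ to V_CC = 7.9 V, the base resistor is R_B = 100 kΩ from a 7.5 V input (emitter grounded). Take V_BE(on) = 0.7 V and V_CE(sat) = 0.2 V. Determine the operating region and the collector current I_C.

active; I_C ≈ 10 mA

Assume active. Base-emitter loop: I_B = (V_BB − V_BE)/R_B = (7.5 − 0.7)/100 = 0.068 mA.
I_C = β·I_B = 150×0.068 = 10.2 mA.
V_CE = V_CC − I_C·R_C = 7.9 − 10.2×0.47 = 3.11 V > V_CE(sat), so the active-region assumption holds.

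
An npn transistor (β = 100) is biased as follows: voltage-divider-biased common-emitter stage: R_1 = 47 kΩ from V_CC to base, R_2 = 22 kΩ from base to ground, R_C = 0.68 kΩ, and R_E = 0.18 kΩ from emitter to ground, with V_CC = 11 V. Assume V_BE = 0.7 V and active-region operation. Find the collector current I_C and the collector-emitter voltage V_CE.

Thevenize the base divider: V_Th = V_CC·R_2/(R_1+R_2) = 11×22/69 = 3.51 V, R_Th = R_1‖R_2 = 15 kΩ.
Base-emitter loop: V_Th = I_B·R_Th + V_BE + (β+1)I_B·R_E, so I_B = (3.51 − 0.7) / (15 + 101×0.18) = 0.0846 mA.
I_C = β·I_B = 100×0.0846 = 8.46 mA, and I_E = (β+1)I_B = 8.55 mA.
V_CE = V_CC − I_C·R_C − I_E·R_E = 11 − 8.46×0.68 − 8.55×0.18 = 3.71 V.
V_CE = 3.71 V > 0.2 V confirms active-region operation.

I_C ≈ 8.5 mA, V_CE ≈ 3.7 V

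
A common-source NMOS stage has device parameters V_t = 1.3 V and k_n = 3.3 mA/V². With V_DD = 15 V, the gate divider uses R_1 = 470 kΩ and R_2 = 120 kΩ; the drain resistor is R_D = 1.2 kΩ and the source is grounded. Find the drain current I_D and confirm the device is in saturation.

I_D ≈ 5.1 mA

V_G = V_DD·R_2/(R_1+R_2) = 15×120/590 = 3.05 V. With the source grounded, V_GS = V_G = 3.05 V.
Assume saturation: I_D = (k_n/2)(V_GS − V_t)² = (3.3/2)×(3.05 − 1.3)² = 1.65×1.75² = 5.06 mA.
V_DS = V_DD − I_D·R_D = 15 − 5.06×1.2 = 8.93 V.
Saturation requires V_DS ≥ V_GS − V_t = 1.75 V; 8.93 ≥ 1.75 ✓.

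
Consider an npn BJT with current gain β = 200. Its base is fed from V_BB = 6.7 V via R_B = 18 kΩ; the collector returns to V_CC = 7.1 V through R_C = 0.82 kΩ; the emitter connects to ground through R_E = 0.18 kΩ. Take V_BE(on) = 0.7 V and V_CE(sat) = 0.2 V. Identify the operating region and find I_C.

saturation; I_C ≈ 6.9 mA

Assume active: I_B = (6.7 − 0.7)/(18 + 201×0.18) = 0.111 mA, I_C = β·I_B = 22.1 mA.
Then V_CE = 7.1 − 22.1×0.82 − 22.3×0.18 = -15.1 V < 0.2 V — the active assumption fails.
Re-solve with V_CE = 0.2 V. KCL at the emitter: V_E/R_E = (V_BB−0.7−V_E)/R_B + (V_CC−0.2−V_E)/R_C, giving V_E = 1.28 V.
I_C = (V_CC − 0.2 − V_E)/R_C = (6.9 − 1.28)/0.82 = 6.85 mA.
Check: I_B = (6 − 1.28)/18 = 0.262 mA, and β·I_B = 52.4 mA > I_C, confirming saturation.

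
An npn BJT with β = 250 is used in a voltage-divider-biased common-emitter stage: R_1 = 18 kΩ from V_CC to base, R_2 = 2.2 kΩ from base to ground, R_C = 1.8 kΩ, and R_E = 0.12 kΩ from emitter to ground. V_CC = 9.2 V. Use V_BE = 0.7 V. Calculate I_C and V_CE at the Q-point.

Thevenize the base divider: V_Th = V_CC·R_2/(R_1+R_2) = 9.2×2.2/20.2 = 1 V, R_Th = R_1‖R_2 = 1.96 kΩ.
Base-emitter loop: V_Th = I_B·R_Th + V_BE + (β+1)I_B·R_E, so I_B = (1 − 0.7) / (1.96 + 251×0.12) = 0.00941 mA.
I_C = β·I_B = 250×0.00941 = 2.35 mA, and I_E = (β+1)I_B = 2.36 mA.
V_CE = V_CC − I_C·R_C − I_E·R_E = 9.2 − 2.35×1.8 − 2.36×0.12 = 4.68 V.
V_CE = 4.68 V > 0.2 V confirms active-region operation.

I_C ≈ 2.4 mA, V_CE ≈ 4.7 V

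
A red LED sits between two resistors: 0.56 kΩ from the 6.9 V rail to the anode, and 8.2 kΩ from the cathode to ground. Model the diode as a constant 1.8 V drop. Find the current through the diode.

The two resistors are in series with the diode, so KVL gives 6.9 = I·0.56 + 1.8 + I·8.2.
I = (6.9 − 1.8) / (0.56 + 8.2) kΩ = 5.1 / 8.76 = 0.582 mA.

I ≈ 0.58 mA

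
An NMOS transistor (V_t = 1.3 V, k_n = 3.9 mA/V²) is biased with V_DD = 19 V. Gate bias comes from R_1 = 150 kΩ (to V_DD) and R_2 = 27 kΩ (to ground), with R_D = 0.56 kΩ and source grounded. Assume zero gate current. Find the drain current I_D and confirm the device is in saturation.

V_G = V_DD·R_2/(R_1+R_2) = 19×27/177 = 2.9 V. With the source grounded, V_GS = V_G = 2.9 V.
Assume saturation: I_D = (k_n/2)(V_GS − V_t)² = (3.9/2)×(2.9 − 1.3)² = 1.95×1.6² = 4.98 mA.
V_DS = V_DD − I_D·R_D = 19 − 4.98×0.56 = 16.2 V.
Saturation requires V_DS ≥ V_GS − V_t = 1.6 V; 16.2 ≥ 1.6 ✓.

I_D ≈ 5 mA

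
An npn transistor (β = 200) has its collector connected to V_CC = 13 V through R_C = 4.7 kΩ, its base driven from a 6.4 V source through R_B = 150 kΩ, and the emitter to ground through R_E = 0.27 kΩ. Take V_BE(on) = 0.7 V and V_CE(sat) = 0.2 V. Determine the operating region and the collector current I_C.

saturation; I_C ≈ 2.6 mA

Assume active: I_B = (6.4 − 0.7)/(150 + 201×0.27) = 0.0279 mA, I_C = β·I_B = 5.58 mA.
Then V_CE = 13 − 5.58×4.7 − 5.61×0.27 = -14.7 V < 0.2 V — the active assumption fails.
Re-solve with V_CE = 0.2 V. KCL at the emitter: V_E/R_E = (V_BB−0.7−V_E)/R_B + (V_CC−0.2−V_E)/R_C, giving V_E = 0.704 V.
I_C = (V_CC − 0.2 − V_E)/R_C = (12.8 − 0.704)/4.7 = 2.57 mA.
Check: I_B = (5.7 − 0.704)/150 = 0.0333 mA, and β·I_B = 6.66 mA > I_C, confirming saturation.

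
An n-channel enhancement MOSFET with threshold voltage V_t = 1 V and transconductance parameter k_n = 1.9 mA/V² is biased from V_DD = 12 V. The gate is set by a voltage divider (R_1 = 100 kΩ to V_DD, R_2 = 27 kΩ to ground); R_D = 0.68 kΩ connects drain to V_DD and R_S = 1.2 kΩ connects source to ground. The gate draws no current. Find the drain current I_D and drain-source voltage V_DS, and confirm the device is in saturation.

I_D ≈ 0.62 mA, V_DS ≈ 11 V

V_G = V_DD·R_2/(R_1+R_2) = 12×27/127 = 2.55 V.
Assume saturation: I_D = (k_n/2)(V_GS − V_t)² with V_GS = V_G − I_D·R_S = 2.55 − 1.2·I_D.
Substituting gives 1.37·I_D² − 4.54·I_D + 2.29 = 0, with roots I_D = 0.62 or 2.7 mA.
The root I_D = 2.7 mA gives V_GS = -0.685 V ≤ V_t, so take I_D = 0.62 mA.
Then V_GS = 1.81 V and V_DS = V_DD − I_D(R_D+R_S) = 12 − 0.62×1.88 = 10.8 V.
Saturation requires V_DS ≥ V_GS − V_t = 0.808 V; 10.8 ≥ 0.808 ✓.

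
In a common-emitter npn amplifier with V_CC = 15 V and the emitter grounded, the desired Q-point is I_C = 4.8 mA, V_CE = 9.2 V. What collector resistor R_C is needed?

Collector loop: V_CC = I_C·R_C + V_CE.
R_C = (V_CC − V_CE)/I_C = (15 − 9.2)/4.8 = 1.21 kΩ.

R_C ≈ 1.2 kΩ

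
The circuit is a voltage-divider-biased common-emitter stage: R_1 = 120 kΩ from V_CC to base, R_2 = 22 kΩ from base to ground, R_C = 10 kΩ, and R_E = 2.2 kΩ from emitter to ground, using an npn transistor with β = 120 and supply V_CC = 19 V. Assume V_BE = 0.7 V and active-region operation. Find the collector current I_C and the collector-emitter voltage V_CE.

I_C ≈ 0.95 mA, V_CE ≈ 7.4 V

Thevenize the base divider: V_Th = V_CC·R_2/(R_1+R_2) = 19×22/142 = 2.94 V, R_Th = R_1‖R_2 = 18.6 kΩ.
Base-emitter loop: V_Th = I_B·R_Th + V_BE + (β+1)I_B·R_E, so I_B = (2.94 − 0.7) / (18.6 + 121×2.2) = 0.00788 mA.
I_C = β·I_B = 120×0.00788 = 0.945 mA, and I_E = (β+1)I_B = 0.953 mA.
V_CE = V_CC − I_C·R_C − I_E·R_E = 19 − 0.945×10 − 0.953×2.2 = 7.45 V.
V_CE = 7.45 V > 0.2 V confirms active-region operation.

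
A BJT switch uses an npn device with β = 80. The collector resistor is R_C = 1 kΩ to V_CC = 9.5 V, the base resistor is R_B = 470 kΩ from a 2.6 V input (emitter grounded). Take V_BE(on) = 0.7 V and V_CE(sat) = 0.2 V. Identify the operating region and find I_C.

Assume active. Base-emitter loop: I_B = (V_BB − V_BE)/R_B = (2.6 − 0.7)/470 = 0.00404 mA.
I_C = β·I_B = 80×0.00404 = 0.323 mA.
V_CE = V_CC − I_C·R_C = 9.5 − 0.323×1 = 9.18 V > V_CE(sat), so the active-region assumption holds.

active; I_C ≈ 0.32 mA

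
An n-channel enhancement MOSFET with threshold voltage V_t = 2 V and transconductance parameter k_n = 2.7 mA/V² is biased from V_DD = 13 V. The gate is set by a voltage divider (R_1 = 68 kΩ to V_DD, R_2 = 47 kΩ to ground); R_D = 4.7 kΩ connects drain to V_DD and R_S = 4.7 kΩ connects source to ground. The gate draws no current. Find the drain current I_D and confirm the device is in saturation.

V_G = V_DD·R_2/(R_1+R_2) = 13×47/115 = 5.31 V.
Assume saturation: I_D = (k_n/2)(V_GS − V_t)² with V_GS = V_G − I_D·R_S = 5.31 − 4.7·I_D.
Substituting gives 29.8·I_D² − 43·I_D + 14.8 = 0, with roots I_D = 0.567 or 0.876 mA.
The root I_D = 0.876 mA gives V_GS = 1.19 V ≤ V_t, so take I_D = 0.567 mA.
Then V_GS = 2.65 V and V_DS = V_DD − I_D(R_D+R_S) = 13 − 0.567×9.4 = 7.67 V.
Saturation requires V_DS ≥ V_GS − V_t = 0.648 V; 7.67 ≥ 0.648 ✓.

I_D ≈ 0.57 mA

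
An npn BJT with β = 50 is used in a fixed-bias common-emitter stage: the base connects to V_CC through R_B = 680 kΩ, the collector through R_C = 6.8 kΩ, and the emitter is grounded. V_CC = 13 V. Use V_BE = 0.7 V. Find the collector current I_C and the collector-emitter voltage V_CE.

Base loop: V_CC = I_B·R_B + V_BE, so I_B = (13 − 0.7)/680 kΩ = 0.0181 mA.
In the active region I_C = β·I_B = 50 × 0.0181 = 0.904 mA.
Collector loop: V_CE = V_CC − I_C·R_C = 13 − 0.904×6.8 = 6.85 V.
Since V_CE = 6.85 V > V_CE(sat) ≈ 0.2 V, the transistor is in the active region as assumed.

I_C ≈ 0.9 mA, V_CE ≈ 6.9 V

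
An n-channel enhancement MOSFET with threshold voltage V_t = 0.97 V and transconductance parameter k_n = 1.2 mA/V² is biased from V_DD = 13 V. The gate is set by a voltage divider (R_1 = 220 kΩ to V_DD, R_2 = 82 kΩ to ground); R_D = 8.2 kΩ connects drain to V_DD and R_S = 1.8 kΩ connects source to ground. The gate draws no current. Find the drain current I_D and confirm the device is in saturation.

I_D ≈ 0.79 mA

V_G = V_DD·R_2/(R_1+R_2) = 13×82/302 = 3.53 V.
Assume saturation: I_D = (k_n/2)(V_GS − V_t)² with V_GS = V_G − I_D·R_S = 3.53 − 1.8·I_D.
Substituting gives 1.94·I_D² − 6.53·I_D + 3.93 = 0, with roots I_D = 0.786 or 2.57 mA.
The root I_D = 2.57 mA gives V_GS = -1.1 V ≤ V_t, so take I_D = 0.786 mA.
Then V_GS = 2.11 V and V_DS = V_DD − I_D(R_D+R_S) = 13 − 0.786×10 = 5.14 V.
Saturation requires V_DS ≥ V_GS − V_t = 1.14 V; 5.14 ≥ 1.14 ✓.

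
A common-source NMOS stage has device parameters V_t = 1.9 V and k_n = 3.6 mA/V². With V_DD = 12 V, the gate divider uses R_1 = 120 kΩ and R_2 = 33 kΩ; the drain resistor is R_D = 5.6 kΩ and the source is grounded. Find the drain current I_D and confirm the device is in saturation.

V_G = V_DD·R_2/(R_1+R_2) = 12×33/153 = 2.59 V. With the source grounded, V_GS = V_G = 2.59 V.
Assume saturation: I_D = (k_n/2)(V_GS − V_t)² = (3.6/2)×(2.59 − 1.9)² = 1.8×0.688² = 0.853 mA.
V_DS = V_DD − I_D·R_D = 12 − 0.853×5.6 = 7.23 V.
Saturation requires V_DS ≥ V_GS − V_t = 0.688 V; 7.23 ≥ 0.688 ✓.

I_D ≈ 0.85 mA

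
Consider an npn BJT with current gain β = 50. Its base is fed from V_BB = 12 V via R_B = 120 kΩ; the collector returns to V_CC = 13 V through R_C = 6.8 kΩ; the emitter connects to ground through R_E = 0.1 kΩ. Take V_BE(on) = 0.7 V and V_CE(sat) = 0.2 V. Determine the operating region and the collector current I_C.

saturation; I_C ≈ 1.9 mA

Assume active: I_B = (12 − 0.7)/(120 + 51×0.1) = 0.0903 mA, I_C = β·I_B = 4.52 mA.
Then V_CE = 13 − 4.52×6.8 − 4.61×0.1 = -18.2 V < 0.2 V — the active assumption fails.
Re-solve with V_CE = 0.2 V. KCL at the emitter: V_E/R_E = (V_BB−0.7−V_E)/R_B + (V_CC−0.2−V_E)/R_C, giving V_E = 0.195 V.
I_C = (V_CC − 0.2 − V_E)/R_C = (12.8 − 0.195)/6.8 = 1.85 mA.
Check: I_B = (11.3 − 0.195)/120 = 0.0925 mA, and β·I_B = 4.63 mA > I_C, confirming saturation.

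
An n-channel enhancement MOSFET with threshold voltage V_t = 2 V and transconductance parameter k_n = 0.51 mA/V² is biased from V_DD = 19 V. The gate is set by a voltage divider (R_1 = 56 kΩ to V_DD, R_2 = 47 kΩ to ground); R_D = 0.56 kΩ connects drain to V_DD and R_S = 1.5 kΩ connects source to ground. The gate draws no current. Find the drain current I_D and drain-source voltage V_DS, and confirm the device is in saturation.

V_G = V_DD·R_2/(R_1+R_2) = 19×47/103 = 8.67 V.
Assume saturation: I_D = (k_n/2)(V_GS − V_t)² with V_GS = V_G − I_D·R_S = 8.67 − 1.5·I_D.
Substituting gives 0.574·I_D² − 6.1·I_D + 11.3 = 0, with roots I_D = 2.4 or 8.24 mA.
The root I_D = 8.24 mA gives V_GS = -3.68 V ≤ V_t, so take I_D = 2.4 mA.
Then V_GS = 5.07 V and V_DS = V_DD − I_D(R_D+R_S) = 19 − 2.4×2.06 = 14.1 V.
Saturation requires V_DS ≥ V_GS − V_t = 3.07 V; 14.1 ≥ 3.07 ✓.

I_D ≈ 2.4 mA, V_DS ≈ 14 V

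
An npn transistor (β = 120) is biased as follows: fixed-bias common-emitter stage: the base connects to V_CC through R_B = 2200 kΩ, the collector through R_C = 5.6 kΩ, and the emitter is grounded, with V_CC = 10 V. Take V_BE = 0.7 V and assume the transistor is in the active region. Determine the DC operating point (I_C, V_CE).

I_C ≈ 0.51 mA, V_CE ≈ 7.2 V

Base loop: V_CC = I_B·R_B + V_BE, so I_B = (10 − 0.7)/2200 kΩ = 0.00423 mA.
In the active region I_C = β·I_B = 120 × 0.00423 = 0.507 mA.
Collector loop: V_CE = V_CC − I_C·R_C = 10 − 0.507×5.6 = 7.16 V.
Since V_CE = 7.16 V > V_CE(sat) ≈ 0.2 V, the transistor is in the active region as assumed.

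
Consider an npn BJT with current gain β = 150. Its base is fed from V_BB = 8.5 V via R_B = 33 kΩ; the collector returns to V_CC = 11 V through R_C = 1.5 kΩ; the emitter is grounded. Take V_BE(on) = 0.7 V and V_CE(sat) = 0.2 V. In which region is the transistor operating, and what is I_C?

saturation; I_C ≈ 7.2 mA

Assume active: I_B = (8.5 − 0.7)/33 = 0.236 mA, giving I_C = β·I_B = 35.5 mA.
But then V_CE = 11 − 35.5×1.5 = -42.2 V < V_CE(sat) = 0.2 V — impossible in the active region.
So the transistor is saturated. With V_CE = 0.2 V, I_C = (V_CC − 0.2)/R_C = 10.8/1.5 = 7.2 mA.
Check: β·I_B = 35.5 mA > I_C = 7.2 mA, confirming saturation.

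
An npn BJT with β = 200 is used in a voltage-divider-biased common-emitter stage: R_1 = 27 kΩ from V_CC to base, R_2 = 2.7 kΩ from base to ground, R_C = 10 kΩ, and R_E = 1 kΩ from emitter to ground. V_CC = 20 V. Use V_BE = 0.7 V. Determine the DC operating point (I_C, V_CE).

I_C ≈ 1.1 mA, V_CE ≈ 7.9 V

Thevenize the base divider: V_Th = V_CC·R_2/(R_1+R_2) = 20×2.7/29.7 = 1.82 V, R_Th = R_1‖R_2 = 2.45 kΩ.
Base-emitter loop: V_Th = I_B·R_Th + V_BE + (β+1)I_B·R_E, so I_B = (1.82 − 0.7) / (2.45 + 201×1) = 0.0055 mA.
I_C = β·I_B = 200×0.0055 = 1.1 mA, and I_E = (β+1)I_B = 1.1 mA.
V_CE = V_CC − I_C·R_C − I_E·R_E = 20 − 1.1×10 − 1.1×1 = 7.9 V.
V_CE = 7.9 V > 0.2 V confirms active-region operation.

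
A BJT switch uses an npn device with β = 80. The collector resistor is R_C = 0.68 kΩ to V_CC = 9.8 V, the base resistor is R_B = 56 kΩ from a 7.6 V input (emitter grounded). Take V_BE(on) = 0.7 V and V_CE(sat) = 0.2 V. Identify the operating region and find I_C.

active; I_C ≈ 9.9 mA

Assume active. Base-emitter loop: I_B = (V_BB − V_BE)/R_B = (7.6 − 0.7)/56 = 0.123 mA.
I_C = β·I_B = 80×0.123 = 9.86 mA.
V_CE = V_CC − I_C·R_C = 9.8 − 9.86×0.68 = 3.1 V > V_CE(sat), so the active-region assumption holds.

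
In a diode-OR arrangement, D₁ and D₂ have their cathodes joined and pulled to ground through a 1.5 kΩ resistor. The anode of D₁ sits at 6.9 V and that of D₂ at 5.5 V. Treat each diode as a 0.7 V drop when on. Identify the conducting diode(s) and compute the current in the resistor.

Only D₁ conducts; I_R ≈ 4.1 mA

Assume both conduct. Then node N would need to be at both 6.9−0.7 = 6.2 V and 5.5−0.7 = 4.8 V, which is impossible.
Assume only D₁ conducts: V_N = 6.9 − 0.7 = 6.2 V, so I_R = 6.2/1.5 = 4.13 mA.
Check D₂: its anode-to-cathode voltage is 5.5 − 6.2 = -0.7 V < 0.7 V, so it is off. The assumption is consistent.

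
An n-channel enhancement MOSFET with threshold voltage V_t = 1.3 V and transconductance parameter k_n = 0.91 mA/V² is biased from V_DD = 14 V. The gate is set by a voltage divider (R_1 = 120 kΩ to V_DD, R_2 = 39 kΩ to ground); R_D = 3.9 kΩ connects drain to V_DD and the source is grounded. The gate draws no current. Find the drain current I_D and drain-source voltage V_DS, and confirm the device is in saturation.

I_D ≈ 2.1 mA, V_DS ≈ 5.9 V

V_G = V_DD·R_2/(R_1+R_2) = 14×39/159 = 3.43 V. With the source grounded, V_GS = V_G = 3.43 V.
Assume saturation: I_D = (k_n/2)(V_GS − V_t)² = (0.91/2)×(3.43 − 1.3)² = 0.455×2.13² = 2.07 mA.
V_DS = V_DD − I_D·R_D = 14 − 2.07×3.9 = 5.92 V.
Saturation requires V_DS ≥ V_GS − V_t = 2.13 V; 5.92 ≥ 2.13 ✓.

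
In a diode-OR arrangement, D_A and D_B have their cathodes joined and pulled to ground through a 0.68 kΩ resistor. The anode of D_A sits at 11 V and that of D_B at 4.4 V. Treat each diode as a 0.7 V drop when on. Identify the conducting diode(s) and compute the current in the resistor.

Assume both conduct. Then node N would need to be at both 11−0.7 = 10.3 V and 4.4−0.7 = 3.7 V, which is impossible.
Assume only D_A conducts: V_N = 11 − 0.7 = 10.3 V, so I_R = 10.3/0.68 = 15.1 mA.
Check D_B: its anode-to-cathode voltage is 4.4 − 10.3 = -5.9 V < 0.7 V, so it is off. The assumption is consistent.

Only D_A conducts; I_R ≈ 15 mA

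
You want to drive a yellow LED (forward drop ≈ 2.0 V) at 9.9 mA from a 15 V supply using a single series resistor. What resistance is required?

The resistor drops V_S − V_D = 15 − 2.0 = 13 V at 9.9 mA.
R = 13 V / 9.9 mA = 1.31 kΩ.

R ≈ 1.3 kΩ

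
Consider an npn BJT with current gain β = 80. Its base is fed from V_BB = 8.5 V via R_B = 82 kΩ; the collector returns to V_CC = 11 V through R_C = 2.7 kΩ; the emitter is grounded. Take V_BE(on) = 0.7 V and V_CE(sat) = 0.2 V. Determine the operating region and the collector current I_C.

Assume active: I_B = (8.5 − 0.7)/82 = 0.0951 mA, giving I_C = β·I_B = 7.61 mA.
But then V_CE = 11 − 7.61×2.7 = -9.55 V < V_CE(sat) = 0.2 V — impossible in the active region.
So the transistor is saturated. With V_CE = 0.2 V, I_C = (V_CC − 0.2)/R_C = 10.8/2.7 = 4 mA.
Check: β·I_B = 7.61 mA > I_C = 4 mA, confirming saturation.

saturation; I_C ≈ 4 mA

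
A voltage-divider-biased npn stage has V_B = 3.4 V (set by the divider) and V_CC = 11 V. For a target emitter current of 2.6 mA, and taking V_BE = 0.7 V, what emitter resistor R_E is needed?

R_E ≈ 1 kΩ

V_E = V_B − V_BE = 3.4 − 0.7 = 2.7 V.
R_E = V_E / I_E = 2.7 / 2.6 = 1.04 kΩ.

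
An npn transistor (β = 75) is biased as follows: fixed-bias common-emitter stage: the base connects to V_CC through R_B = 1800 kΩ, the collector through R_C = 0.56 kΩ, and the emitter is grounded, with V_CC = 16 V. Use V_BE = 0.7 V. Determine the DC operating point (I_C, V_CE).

Base loop: V_CC = I_B·R_B + V_BE, so I_B = (16 − 0.7)/1800 kΩ = 0.0085 mA.
In the active region I_C = β·I_B = 75 × 0.0085 = 0.638 mA.
Collector loop: V_CE = V_CC − I_C·R_C = 16 − 0.638×0.56 = 15.6 V.
Since V_CE = 15.6 V > V_CE(sat) ≈ 0.2 V, the transistor is in the active region as assumed.

I_C ≈ 0.64 mA, V_CE ≈ 16 V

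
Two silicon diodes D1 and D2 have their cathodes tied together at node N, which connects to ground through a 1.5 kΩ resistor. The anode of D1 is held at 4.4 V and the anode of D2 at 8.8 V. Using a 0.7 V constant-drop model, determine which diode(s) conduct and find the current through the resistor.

Assume both conduct. Then node N would need to be at both 4.4−0.7 = 3.7 V and 8.8−0.7 = 8.1 V, which is impossible.
Assume only D2 conducts: V_N = 8.8 − 0.7 = 8.1 V, so I_R = 8.1/1.5 = 5.4 mA.
Check D1: its anode-to-cathode voltage is 4.4 − 8.1 = -3.7 V < 0.7 V, so it is off. The assumption is consistent.

Only D2 conducts; I_R ≈ 5.4 mA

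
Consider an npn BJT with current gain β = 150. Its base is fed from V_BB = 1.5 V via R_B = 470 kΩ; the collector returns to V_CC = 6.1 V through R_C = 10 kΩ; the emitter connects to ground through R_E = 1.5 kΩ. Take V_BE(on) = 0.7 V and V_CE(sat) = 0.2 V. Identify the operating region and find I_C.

Assume active. Base-emitter loop: I_B = (V_BB − V_BE)/(R_B + (β+1)R_E) = (1.5 − 0.7)/(470 + 151×1.5) = 0.00115 mA.
I_C = β·I_B = 150×0.00115 = 0.172 mA.
V_CE = V_CC − I_C·R_C − I_E·R_E = 6.1 − 0.172×10 − 0.173×1.5 = 4.12 V > V_CE(sat), so the active-region assumption holds.

active; I_C ≈ 0.17 mA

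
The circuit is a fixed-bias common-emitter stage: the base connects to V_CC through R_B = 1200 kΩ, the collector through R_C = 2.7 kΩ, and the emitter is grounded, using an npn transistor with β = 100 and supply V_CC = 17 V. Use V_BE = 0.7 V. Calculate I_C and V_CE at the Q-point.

Base loop: V_CC = I_B·R_B + V_BE, so I_B = (17 − 0.7)/1200 kΩ = 0.0136 mA.
In the active region I_C = β·I_B = 100 × 0.0136 = 1.36 mA.
Collector loop: V_CE = V_CC − I_C·R_C = 17 − 1.36×2.7 = 13.3 V.
Since V_CE = 13.3 V > V_CE(sat) ≈ 0.2 V, the transistor is in the active region as assumed.

I_C ≈ 1.4 mA, V_CE ≈ 13 V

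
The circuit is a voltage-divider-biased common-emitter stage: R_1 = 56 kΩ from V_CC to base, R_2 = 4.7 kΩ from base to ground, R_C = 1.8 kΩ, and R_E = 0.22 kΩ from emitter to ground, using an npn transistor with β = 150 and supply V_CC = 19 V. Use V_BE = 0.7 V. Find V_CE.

V_CE ≈ 13 V

Thevenize the base divider: V_Th = V_CC·R_2/(R_1+R_2) = 19×4.7/60.7 = 1.47 V, R_Th = R_1‖R_2 = 4.34 kΩ.
Base-emitter loop: V_Th = I_B·R_Th + V_BE + (β+1)I_B·R_E, so I_B = (1.47 − 0.7) / (4.34 + 151×0.22) = 0.0205 mA.
I_C = β·I_B = 150×0.0205 = 3.08 mA, and I_E = (β+1)I_B = 3.1 mA.
V_CE = V_CC − I_C·R_C − I_E·R_E = 19 − 3.08×1.8 − 3.1×0.22 = 12.8 V.
V_CE = 12.8 V > 0.2 V confirms active-region operation.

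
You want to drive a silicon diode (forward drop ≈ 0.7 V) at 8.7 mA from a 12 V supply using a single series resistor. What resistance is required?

The resistor drops V_S − V_D = 12 − 0.7 = 11.3 V at 8.7 mA.
R = 11.3 V / 8.7 mA = 1.3 kΩ.

R ≈ 1.3 kΩ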